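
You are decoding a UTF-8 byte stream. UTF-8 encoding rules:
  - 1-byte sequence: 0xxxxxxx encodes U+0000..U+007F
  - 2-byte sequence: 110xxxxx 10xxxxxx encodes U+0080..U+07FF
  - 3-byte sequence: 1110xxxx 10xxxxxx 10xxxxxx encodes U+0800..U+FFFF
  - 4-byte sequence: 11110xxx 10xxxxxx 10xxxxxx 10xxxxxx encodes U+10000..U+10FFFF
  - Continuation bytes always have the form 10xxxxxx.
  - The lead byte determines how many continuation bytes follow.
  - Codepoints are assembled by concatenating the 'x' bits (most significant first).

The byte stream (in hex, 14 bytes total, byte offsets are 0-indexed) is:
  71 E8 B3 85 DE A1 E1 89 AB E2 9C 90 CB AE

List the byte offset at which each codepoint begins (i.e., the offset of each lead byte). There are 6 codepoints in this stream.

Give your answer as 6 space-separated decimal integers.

Answer: 0 1 4 6 9 12

Derivation:
Byte[0]=71: 1-byte ASCII. cp=U+0071
Byte[1]=E8: 3-byte lead, need 2 cont bytes. acc=0x8
Byte[2]=B3: continuation. acc=(acc<<6)|0x33=0x233
Byte[3]=85: continuation. acc=(acc<<6)|0x05=0x8CC5
Completed: cp=U+8CC5 (starts at byte 1)
Byte[4]=DE: 2-byte lead, need 1 cont bytes. acc=0x1E
Byte[5]=A1: continuation. acc=(acc<<6)|0x21=0x7A1
Completed: cp=U+07A1 (starts at byte 4)
Byte[6]=E1: 3-byte lead, need 2 cont bytes. acc=0x1
Byte[7]=89: continuation. acc=(acc<<6)|0x09=0x49
Byte[8]=AB: continuation. acc=(acc<<6)|0x2B=0x126B
Completed: cp=U+126B (starts at byte 6)
Byte[9]=E2: 3-byte lead, need 2 cont bytes. acc=0x2
Byte[10]=9C: continuation. acc=(acc<<6)|0x1C=0x9C
Byte[11]=90: continuation. acc=(acc<<6)|0x10=0x2710
Completed: cp=U+2710 (starts at byte 9)
Byte[12]=CB: 2-byte lead, need 1 cont bytes. acc=0xB
Byte[13]=AE: continuation. acc=(acc<<6)|0x2E=0x2EE
Completed: cp=U+02EE (starts at byte 12)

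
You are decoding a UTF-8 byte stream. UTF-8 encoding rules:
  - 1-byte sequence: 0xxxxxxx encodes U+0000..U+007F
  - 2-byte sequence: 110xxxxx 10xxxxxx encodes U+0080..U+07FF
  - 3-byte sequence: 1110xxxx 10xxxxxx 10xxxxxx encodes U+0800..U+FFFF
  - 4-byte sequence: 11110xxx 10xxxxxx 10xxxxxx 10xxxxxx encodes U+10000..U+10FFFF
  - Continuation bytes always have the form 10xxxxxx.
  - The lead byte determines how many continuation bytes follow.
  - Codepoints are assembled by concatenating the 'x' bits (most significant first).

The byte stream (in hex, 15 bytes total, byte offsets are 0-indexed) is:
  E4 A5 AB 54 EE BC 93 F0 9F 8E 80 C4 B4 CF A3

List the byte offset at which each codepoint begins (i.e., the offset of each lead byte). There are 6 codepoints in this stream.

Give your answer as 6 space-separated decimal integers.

Byte[0]=E4: 3-byte lead, need 2 cont bytes. acc=0x4
Byte[1]=A5: continuation. acc=(acc<<6)|0x25=0x125
Byte[2]=AB: continuation. acc=(acc<<6)|0x2B=0x496B
Completed: cp=U+496B (starts at byte 0)
Byte[3]=54: 1-byte ASCII. cp=U+0054
Byte[4]=EE: 3-byte lead, need 2 cont bytes. acc=0xE
Byte[5]=BC: continuation. acc=(acc<<6)|0x3C=0x3BC
Byte[6]=93: continuation. acc=(acc<<6)|0x13=0xEF13
Completed: cp=U+EF13 (starts at byte 4)
Byte[7]=F0: 4-byte lead, need 3 cont bytes. acc=0x0
Byte[8]=9F: continuation. acc=(acc<<6)|0x1F=0x1F
Byte[9]=8E: continuation. acc=(acc<<6)|0x0E=0x7CE
Byte[10]=80: continuation. acc=(acc<<6)|0x00=0x1F380
Completed: cp=U+1F380 (starts at byte 7)
Byte[11]=C4: 2-byte lead, need 1 cont bytes. acc=0x4
Byte[12]=B4: continuation. acc=(acc<<6)|0x34=0x134
Completed: cp=U+0134 (starts at byte 11)
Byte[13]=CF: 2-byte lead, need 1 cont bytes. acc=0xF
Byte[14]=A3: continuation. acc=(acc<<6)|0x23=0x3E3
Completed: cp=U+03E3 (starts at byte 13)

Answer: 0 3 4 7 11 13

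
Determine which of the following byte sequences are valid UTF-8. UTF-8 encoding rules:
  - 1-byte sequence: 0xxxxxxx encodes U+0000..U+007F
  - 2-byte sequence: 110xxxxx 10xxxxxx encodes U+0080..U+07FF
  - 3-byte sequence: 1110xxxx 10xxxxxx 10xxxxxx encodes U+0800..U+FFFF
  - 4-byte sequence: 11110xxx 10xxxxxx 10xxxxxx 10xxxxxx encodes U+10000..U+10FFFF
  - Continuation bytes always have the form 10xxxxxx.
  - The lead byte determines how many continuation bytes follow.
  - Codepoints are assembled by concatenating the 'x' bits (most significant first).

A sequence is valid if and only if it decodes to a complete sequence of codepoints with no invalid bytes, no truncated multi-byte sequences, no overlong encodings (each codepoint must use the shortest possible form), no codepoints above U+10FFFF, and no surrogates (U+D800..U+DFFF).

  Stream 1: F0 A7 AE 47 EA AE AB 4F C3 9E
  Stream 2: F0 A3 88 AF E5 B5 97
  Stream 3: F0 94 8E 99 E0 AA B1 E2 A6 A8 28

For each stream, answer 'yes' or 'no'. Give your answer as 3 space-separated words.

Answer: no yes yes

Derivation:
Stream 1: error at byte offset 3. INVALID
Stream 2: decodes cleanly. VALID
Stream 3: decodes cleanly. VALID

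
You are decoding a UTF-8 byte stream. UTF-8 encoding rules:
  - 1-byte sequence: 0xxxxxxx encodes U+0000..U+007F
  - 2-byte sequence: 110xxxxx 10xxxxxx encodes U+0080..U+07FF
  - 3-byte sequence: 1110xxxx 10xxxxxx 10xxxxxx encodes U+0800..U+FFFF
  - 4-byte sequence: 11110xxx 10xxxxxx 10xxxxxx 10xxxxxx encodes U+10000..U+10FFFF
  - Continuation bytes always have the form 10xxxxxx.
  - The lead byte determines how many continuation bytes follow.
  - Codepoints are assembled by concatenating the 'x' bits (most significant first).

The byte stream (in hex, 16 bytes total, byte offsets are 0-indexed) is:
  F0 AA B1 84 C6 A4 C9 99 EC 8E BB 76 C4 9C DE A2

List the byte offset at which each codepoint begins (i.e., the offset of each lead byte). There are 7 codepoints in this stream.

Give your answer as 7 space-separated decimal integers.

Byte[0]=F0: 4-byte lead, need 3 cont bytes. acc=0x0
Byte[1]=AA: continuation. acc=(acc<<6)|0x2A=0x2A
Byte[2]=B1: continuation. acc=(acc<<6)|0x31=0xAB1
Byte[3]=84: continuation. acc=(acc<<6)|0x04=0x2AC44
Completed: cp=U+2AC44 (starts at byte 0)
Byte[4]=C6: 2-byte lead, need 1 cont bytes. acc=0x6
Byte[5]=A4: continuation. acc=(acc<<6)|0x24=0x1A4
Completed: cp=U+01A4 (starts at byte 4)
Byte[6]=C9: 2-byte lead, need 1 cont bytes. acc=0x9
Byte[7]=99: continuation. acc=(acc<<6)|0x19=0x259
Completed: cp=U+0259 (starts at byte 6)
Byte[8]=EC: 3-byte lead, need 2 cont bytes. acc=0xC
Byte[9]=8E: continuation. acc=(acc<<6)|0x0E=0x30E
Byte[10]=BB: continuation. acc=(acc<<6)|0x3B=0xC3BB
Completed: cp=U+C3BB (starts at byte 8)
Byte[11]=76: 1-byte ASCII. cp=U+0076
Byte[12]=C4: 2-byte lead, need 1 cont bytes. acc=0x4
Byte[13]=9C: continuation. acc=(acc<<6)|0x1C=0x11C
Completed: cp=U+011C (starts at byte 12)
Byte[14]=DE: 2-byte lead, need 1 cont bytes. acc=0x1E
Byte[15]=A2: continuation. acc=(acc<<6)|0x22=0x7A2
Completed: cp=U+07A2 (starts at byte 14)

Answer: 0 4 6 8 11 12 14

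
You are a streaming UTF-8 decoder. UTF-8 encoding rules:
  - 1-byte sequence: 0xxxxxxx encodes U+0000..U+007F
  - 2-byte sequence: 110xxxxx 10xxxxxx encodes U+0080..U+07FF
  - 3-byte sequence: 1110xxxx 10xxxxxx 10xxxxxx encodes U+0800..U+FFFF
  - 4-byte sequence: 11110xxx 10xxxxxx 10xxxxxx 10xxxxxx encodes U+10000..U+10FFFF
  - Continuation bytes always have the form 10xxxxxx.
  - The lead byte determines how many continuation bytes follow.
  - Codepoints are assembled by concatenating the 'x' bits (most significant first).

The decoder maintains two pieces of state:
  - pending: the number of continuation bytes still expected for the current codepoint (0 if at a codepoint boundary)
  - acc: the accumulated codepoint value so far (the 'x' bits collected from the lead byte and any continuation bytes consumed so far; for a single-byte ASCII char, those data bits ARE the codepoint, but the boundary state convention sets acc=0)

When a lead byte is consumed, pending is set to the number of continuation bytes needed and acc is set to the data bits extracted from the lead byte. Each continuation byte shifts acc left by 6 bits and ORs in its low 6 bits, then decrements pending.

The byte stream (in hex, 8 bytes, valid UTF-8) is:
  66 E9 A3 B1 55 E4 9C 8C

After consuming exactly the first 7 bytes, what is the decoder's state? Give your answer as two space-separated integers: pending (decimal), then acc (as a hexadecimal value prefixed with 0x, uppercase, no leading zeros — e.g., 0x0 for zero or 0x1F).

Byte[0]=66: 1-byte. pending=0, acc=0x0
Byte[1]=E9: 3-byte lead. pending=2, acc=0x9
Byte[2]=A3: continuation. acc=(acc<<6)|0x23=0x263, pending=1
Byte[3]=B1: continuation. acc=(acc<<6)|0x31=0x98F1, pending=0
Byte[4]=55: 1-byte. pending=0, acc=0x0
Byte[5]=E4: 3-byte lead. pending=2, acc=0x4
Byte[6]=9C: continuation. acc=(acc<<6)|0x1C=0x11C, pending=1

Answer: 1 0x11C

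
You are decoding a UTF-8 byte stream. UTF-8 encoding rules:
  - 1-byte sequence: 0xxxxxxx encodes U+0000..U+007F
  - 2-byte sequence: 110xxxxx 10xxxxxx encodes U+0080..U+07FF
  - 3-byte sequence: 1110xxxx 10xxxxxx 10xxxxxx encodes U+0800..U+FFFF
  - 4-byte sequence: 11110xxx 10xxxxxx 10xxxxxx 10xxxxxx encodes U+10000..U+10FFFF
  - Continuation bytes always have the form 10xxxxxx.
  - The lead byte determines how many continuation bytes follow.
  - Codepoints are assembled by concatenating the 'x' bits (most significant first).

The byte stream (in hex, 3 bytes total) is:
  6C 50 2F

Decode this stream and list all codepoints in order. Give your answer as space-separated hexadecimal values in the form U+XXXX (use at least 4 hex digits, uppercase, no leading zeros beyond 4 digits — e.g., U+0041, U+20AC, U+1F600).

Answer: U+006C U+0050 U+002F

Derivation:
Byte[0]=6C: 1-byte ASCII. cp=U+006C
Byte[1]=50: 1-byte ASCII. cp=U+0050
Byte[2]=2F: 1-byte ASCII. cp=U+002F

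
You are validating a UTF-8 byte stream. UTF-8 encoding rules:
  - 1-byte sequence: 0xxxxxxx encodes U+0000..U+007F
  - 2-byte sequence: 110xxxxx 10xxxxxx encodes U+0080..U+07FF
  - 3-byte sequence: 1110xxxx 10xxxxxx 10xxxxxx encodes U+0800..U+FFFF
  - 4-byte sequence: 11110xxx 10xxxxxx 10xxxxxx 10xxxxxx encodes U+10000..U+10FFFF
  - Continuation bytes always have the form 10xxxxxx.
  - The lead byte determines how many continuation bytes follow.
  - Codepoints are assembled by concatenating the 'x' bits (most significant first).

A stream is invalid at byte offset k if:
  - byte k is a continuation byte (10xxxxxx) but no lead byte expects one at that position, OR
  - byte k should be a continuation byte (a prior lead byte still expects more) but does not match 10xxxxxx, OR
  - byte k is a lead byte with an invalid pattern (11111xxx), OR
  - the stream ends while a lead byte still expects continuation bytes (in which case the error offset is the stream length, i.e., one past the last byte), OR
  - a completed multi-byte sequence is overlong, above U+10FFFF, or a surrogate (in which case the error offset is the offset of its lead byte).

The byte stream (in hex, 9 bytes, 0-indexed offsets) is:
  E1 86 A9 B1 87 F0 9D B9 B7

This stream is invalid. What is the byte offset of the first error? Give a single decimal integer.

Byte[0]=E1: 3-byte lead, need 2 cont bytes. acc=0x1
Byte[1]=86: continuation. acc=(acc<<6)|0x06=0x46
Byte[2]=A9: continuation. acc=(acc<<6)|0x29=0x11A9
Completed: cp=U+11A9 (starts at byte 0)
Byte[3]=B1: INVALID lead byte (not 0xxx/110x/1110/11110)

Answer: 3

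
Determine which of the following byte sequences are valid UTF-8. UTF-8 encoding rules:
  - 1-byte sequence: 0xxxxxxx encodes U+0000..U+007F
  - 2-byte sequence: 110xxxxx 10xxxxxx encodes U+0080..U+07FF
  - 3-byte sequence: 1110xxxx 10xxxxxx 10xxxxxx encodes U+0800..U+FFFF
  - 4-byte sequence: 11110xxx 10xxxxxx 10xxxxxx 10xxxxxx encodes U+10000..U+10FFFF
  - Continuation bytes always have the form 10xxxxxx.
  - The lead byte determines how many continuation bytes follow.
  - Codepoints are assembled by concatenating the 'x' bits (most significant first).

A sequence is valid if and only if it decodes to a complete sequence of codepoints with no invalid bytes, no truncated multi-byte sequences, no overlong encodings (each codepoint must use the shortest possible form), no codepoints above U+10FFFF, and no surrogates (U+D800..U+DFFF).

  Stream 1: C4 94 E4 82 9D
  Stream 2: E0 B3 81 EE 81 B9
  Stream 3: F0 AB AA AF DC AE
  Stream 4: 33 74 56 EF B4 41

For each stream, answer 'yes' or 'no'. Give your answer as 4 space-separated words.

Answer: yes yes yes no

Derivation:
Stream 1: decodes cleanly. VALID
Stream 2: decodes cleanly. VALID
Stream 3: decodes cleanly. VALID
Stream 4: error at byte offset 5. INVALID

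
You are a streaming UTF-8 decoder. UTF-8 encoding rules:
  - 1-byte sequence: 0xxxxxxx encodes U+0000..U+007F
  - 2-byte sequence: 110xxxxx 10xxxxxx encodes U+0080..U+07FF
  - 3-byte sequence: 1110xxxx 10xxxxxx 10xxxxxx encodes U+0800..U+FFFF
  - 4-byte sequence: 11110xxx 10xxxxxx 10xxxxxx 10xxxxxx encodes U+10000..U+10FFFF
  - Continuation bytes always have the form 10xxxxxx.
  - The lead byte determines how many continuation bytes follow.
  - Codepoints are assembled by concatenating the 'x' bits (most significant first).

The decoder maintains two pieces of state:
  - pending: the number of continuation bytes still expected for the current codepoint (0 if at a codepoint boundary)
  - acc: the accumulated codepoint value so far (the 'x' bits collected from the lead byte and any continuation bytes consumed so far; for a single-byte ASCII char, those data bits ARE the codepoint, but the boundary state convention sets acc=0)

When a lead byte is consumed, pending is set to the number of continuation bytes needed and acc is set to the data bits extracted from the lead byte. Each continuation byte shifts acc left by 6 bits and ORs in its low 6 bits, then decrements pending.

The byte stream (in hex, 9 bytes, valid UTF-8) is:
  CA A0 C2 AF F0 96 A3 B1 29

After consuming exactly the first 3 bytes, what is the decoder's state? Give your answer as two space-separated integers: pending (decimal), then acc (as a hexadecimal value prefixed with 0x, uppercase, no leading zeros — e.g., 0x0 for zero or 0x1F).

Answer: 1 0x2

Derivation:
Byte[0]=CA: 2-byte lead. pending=1, acc=0xA
Byte[1]=A0: continuation. acc=(acc<<6)|0x20=0x2A0, pending=0
Byte[2]=C2: 2-byte lead. pending=1, acc=0x2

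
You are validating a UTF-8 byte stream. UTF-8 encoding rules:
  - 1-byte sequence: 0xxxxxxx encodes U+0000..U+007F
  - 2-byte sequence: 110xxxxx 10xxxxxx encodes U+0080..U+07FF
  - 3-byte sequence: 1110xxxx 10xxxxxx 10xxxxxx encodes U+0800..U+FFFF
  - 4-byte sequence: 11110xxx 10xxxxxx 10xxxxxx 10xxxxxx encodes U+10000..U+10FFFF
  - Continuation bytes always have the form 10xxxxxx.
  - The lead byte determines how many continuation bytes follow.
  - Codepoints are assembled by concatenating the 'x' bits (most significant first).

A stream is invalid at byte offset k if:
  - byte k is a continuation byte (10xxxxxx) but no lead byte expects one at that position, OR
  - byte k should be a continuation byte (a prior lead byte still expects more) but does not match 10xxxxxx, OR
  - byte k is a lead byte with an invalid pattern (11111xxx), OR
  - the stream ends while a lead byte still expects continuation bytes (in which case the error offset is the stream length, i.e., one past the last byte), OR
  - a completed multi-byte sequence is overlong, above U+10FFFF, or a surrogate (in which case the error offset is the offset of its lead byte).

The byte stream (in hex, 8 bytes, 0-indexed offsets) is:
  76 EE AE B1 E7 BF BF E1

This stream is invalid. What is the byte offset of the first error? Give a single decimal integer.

Byte[0]=76: 1-byte ASCII. cp=U+0076
Byte[1]=EE: 3-byte lead, need 2 cont bytes. acc=0xE
Byte[2]=AE: continuation. acc=(acc<<6)|0x2E=0x3AE
Byte[3]=B1: continuation. acc=(acc<<6)|0x31=0xEBB1
Completed: cp=U+EBB1 (starts at byte 1)
Byte[4]=E7: 3-byte lead, need 2 cont bytes. acc=0x7
Byte[5]=BF: continuation. acc=(acc<<6)|0x3F=0x1FF
Byte[6]=BF: continuation. acc=(acc<<6)|0x3F=0x7FFF
Completed: cp=U+7FFF (starts at byte 4)
Byte[7]=E1: 3-byte lead, need 2 cont bytes. acc=0x1
Byte[8]: stream ended, expected continuation. INVALID

Answer: 8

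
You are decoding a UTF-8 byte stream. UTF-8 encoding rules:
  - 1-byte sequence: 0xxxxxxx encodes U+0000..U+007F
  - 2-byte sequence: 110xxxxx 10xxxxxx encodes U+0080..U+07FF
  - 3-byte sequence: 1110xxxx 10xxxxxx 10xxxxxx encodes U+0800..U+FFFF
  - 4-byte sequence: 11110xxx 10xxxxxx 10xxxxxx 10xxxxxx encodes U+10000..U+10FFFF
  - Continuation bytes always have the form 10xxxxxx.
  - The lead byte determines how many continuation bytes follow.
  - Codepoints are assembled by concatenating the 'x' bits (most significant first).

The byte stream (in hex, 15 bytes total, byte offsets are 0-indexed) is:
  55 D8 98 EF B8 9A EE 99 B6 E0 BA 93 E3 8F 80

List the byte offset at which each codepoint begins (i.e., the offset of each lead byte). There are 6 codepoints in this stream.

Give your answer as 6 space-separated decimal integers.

Answer: 0 1 3 6 9 12

Derivation:
Byte[0]=55: 1-byte ASCII. cp=U+0055
Byte[1]=D8: 2-byte lead, need 1 cont bytes. acc=0x18
Byte[2]=98: continuation. acc=(acc<<6)|0x18=0x618
Completed: cp=U+0618 (starts at byte 1)
Byte[3]=EF: 3-byte lead, need 2 cont bytes. acc=0xF
Byte[4]=B8: continuation. acc=(acc<<6)|0x38=0x3F8
Byte[5]=9A: continuation. acc=(acc<<6)|0x1A=0xFE1A
Completed: cp=U+FE1A (starts at byte 3)
Byte[6]=EE: 3-byte lead, need 2 cont bytes. acc=0xE
Byte[7]=99: continuation. acc=(acc<<6)|0x19=0x399
Byte[8]=B6: continuation. acc=(acc<<6)|0x36=0xE676
Completed: cp=U+E676 (starts at byte 6)
Byte[9]=E0: 3-byte lead, need 2 cont bytes. acc=0x0
Byte[10]=BA: continuation. acc=(acc<<6)|0x3A=0x3A
Byte[11]=93: continuation. acc=(acc<<6)|0x13=0xE93
Completed: cp=U+0E93 (starts at byte 9)
Byte[12]=E3: 3-byte lead, need 2 cont bytes. acc=0x3
Byte[13]=8F: continuation. acc=(acc<<6)|0x0F=0xCF
Byte[14]=80: continuation. acc=(acc<<6)|0x00=0x33C0
Completed: cp=U+33C0 (starts at byte 12)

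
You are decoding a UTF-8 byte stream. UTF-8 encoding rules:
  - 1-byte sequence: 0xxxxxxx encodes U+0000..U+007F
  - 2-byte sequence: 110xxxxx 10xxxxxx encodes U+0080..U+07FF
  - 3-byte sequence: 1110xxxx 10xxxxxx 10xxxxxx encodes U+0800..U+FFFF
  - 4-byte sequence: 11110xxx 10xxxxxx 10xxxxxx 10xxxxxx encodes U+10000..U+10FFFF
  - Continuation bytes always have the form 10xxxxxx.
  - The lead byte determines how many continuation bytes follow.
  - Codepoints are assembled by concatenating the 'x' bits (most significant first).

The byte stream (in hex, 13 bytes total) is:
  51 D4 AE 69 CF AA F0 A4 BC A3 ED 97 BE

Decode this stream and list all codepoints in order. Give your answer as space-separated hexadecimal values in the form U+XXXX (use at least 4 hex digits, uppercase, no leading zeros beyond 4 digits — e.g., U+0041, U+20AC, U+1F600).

Answer: U+0051 U+052E U+0069 U+03EA U+24F23 U+D5FE

Derivation:
Byte[0]=51: 1-byte ASCII. cp=U+0051
Byte[1]=D4: 2-byte lead, need 1 cont bytes. acc=0x14
Byte[2]=AE: continuation. acc=(acc<<6)|0x2E=0x52E
Completed: cp=U+052E (starts at byte 1)
Byte[3]=69: 1-byte ASCII. cp=U+0069
Byte[4]=CF: 2-byte lead, need 1 cont bytes. acc=0xF
Byte[5]=AA: continuation. acc=(acc<<6)|0x2A=0x3EA
Completed: cp=U+03EA (starts at byte 4)
Byte[6]=F0: 4-byte lead, need 3 cont bytes. acc=0x0
Byte[7]=A4: continuation. acc=(acc<<6)|0x24=0x24
Byte[8]=BC: continuation. acc=(acc<<6)|0x3C=0x93C
Byte[9]=A3: continuation. acc=(acc<<6)|0x23=0x24F23
Completed: cp=U+24F23 (starts at byte 6)
Byte[10]=ED: 3-byte lead, need 2 cont bytes. acc=0xD
Byte[11]=97: continuation. acc=(acc<<6)|0x17=0x357
Byte[12]=BE: continuation. acc=(acc<<6)|0x3E=0xD5FE
Completed: cp=U+D5FE (starts at byte 10)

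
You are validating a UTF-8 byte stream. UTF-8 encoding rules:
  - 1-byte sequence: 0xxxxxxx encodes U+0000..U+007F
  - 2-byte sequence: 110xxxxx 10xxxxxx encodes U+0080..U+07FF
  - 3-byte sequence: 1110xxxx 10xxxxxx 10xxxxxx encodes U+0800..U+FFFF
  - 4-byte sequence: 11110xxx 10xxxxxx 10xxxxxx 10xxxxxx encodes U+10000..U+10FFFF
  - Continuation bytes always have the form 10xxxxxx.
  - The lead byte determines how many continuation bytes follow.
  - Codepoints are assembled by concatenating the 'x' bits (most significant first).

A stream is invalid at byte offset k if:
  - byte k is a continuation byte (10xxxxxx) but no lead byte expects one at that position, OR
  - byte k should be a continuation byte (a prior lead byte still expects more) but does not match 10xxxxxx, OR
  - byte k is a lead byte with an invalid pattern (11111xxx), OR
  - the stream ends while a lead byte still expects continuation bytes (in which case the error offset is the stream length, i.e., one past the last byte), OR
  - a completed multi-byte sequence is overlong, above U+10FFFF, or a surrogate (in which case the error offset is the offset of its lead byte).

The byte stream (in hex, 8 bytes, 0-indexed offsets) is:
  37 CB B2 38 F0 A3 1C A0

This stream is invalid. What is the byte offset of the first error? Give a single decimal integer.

Answer: 6

Derivation:
Byte[0]=37: 1-byte ASCII. cp=U+0037
Byte[1]=CB: 2-byte lead, need 1 cont bytes. acc=0xB
Byte[2]=B2: continuation. acc=(acc<<6)|0x32=0x2F2
Completed: cp=U+02F2 (starts at byte 1)
Byte[3]=38: 1-byte ASCII. cp=U+0038
Byte[4]=F0: 4-byte lead, need 3 cont bytes. acc=0x0
Byte[5]=A3: continuation. acc=(acc<<6)|0x23=0x23
Byte[6]=1C: expected 10xxxxxx continuation. INVALID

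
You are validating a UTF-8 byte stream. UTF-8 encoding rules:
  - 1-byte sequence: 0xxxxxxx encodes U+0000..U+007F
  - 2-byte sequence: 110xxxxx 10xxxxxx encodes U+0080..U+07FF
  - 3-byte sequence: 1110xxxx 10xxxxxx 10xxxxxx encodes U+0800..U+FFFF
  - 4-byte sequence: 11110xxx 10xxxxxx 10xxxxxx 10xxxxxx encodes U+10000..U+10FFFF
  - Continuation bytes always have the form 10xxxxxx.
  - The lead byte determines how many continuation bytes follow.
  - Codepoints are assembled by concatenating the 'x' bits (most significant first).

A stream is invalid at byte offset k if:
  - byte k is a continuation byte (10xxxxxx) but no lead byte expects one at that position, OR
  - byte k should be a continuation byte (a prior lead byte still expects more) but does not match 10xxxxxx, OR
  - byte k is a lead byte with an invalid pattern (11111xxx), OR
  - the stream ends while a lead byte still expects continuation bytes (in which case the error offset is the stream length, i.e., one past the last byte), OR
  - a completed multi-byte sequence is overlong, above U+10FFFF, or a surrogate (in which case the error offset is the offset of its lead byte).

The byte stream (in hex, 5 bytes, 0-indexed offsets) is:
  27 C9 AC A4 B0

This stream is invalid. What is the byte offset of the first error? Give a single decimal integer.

Answer: 3

Derivation:
Byte[0]=27: 1-byte ASCII. cp=U+0027
Byte[1]=C9: 2-byte lead, need 1 cont bytes. acc=0x9
Byte[2]=AC: continuation. acc=(acc<<6)|0x2C=0x26C
Completed: cp=U+026C (starts at byte 1)
Byte[3]=A4: INVALID lead byte (not 0xxx/110x/1110/11110)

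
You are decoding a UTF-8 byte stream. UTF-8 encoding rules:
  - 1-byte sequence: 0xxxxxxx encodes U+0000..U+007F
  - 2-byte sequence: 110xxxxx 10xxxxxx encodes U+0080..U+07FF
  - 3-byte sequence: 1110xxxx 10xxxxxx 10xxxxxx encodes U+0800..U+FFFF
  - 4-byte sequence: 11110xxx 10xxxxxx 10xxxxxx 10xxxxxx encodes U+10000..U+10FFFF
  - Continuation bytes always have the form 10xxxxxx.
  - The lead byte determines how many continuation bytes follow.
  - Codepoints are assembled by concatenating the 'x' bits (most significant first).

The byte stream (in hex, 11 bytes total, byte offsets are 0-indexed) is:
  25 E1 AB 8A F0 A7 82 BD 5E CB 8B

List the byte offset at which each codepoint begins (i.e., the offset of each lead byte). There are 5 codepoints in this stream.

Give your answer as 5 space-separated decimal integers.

Answer: 0 1 4 8 9

Derivation:
Byte[0]=25: 1-byte ASCII. cp=U+0025
Byte[1]=E1: 3-byte lead, need 2 cont bytes. acc=0x1
Byte[2]=AB: continuation. acc=(acc<<6)|0x2B=0x6B
Byte[3]=8A: continuation. acc=(acc<<6)|0x0A=0x1ACA
Completed: cp=U+1ACA (starts at byte 1)
Byte[4]=F0: 4-byte lead, need 3 cont bytes. acc=0x0
Byte[5]=A7: continuation. acc=(acc<<6)|0x27=0x27
Byte[6]=82: continuation. acc=(acc<<6)|0x02=0x9C2
Byte[7]=BD: continuation. acc=(acc<<6)|0x3D=0x270BD
Completed: cp=U+270BD (starts at byte 4)
Byte[8]=5E: 1-byte ASCII. cp=U+005E
Byte[9]=CB: 2-byte lead, need 1 cont bytes. acc=0xB
Byte[10]=8B: continuation. acc=(acc<<6)|0x0B=0x2CB
Completed: cp=U+02CB (starts at byte 9)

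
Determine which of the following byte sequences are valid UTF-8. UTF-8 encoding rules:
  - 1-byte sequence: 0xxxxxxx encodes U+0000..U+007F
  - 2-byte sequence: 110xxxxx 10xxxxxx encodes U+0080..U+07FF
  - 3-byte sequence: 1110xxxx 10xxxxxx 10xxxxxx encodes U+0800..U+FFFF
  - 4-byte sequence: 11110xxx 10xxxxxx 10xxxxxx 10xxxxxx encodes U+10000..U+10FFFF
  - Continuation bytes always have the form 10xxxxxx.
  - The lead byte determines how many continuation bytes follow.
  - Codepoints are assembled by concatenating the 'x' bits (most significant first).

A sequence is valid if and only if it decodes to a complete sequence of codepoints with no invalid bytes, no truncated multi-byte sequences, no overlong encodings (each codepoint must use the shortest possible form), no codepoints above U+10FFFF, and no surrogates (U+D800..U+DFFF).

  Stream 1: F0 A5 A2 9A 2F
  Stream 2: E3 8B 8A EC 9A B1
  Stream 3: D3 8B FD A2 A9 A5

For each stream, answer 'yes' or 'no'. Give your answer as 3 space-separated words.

Answer: yes yes no

Derivation:
Stream 1: decodes cleanly. VALID
Stream 2: decodes cleanly. VALID
Stream 3: error at byte offset 2. INVALID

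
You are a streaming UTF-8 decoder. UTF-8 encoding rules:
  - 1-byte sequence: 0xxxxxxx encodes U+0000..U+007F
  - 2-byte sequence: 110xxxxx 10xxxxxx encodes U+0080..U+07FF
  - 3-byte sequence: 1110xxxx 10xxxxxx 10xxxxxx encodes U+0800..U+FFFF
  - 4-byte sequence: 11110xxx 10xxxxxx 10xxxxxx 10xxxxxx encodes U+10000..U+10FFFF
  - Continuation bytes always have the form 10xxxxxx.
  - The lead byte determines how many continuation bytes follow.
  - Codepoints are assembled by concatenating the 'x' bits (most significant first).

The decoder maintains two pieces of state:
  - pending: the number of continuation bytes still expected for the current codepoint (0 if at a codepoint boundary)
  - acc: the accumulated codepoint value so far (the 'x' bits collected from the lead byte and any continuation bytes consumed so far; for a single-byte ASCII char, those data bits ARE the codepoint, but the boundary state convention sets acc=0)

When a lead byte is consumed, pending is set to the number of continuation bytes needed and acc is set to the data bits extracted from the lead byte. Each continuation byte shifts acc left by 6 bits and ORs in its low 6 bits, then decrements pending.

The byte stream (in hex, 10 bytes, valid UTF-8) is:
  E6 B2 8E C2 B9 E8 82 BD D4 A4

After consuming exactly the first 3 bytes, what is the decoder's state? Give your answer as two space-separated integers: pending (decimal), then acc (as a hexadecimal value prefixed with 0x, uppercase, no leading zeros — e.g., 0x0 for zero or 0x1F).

Byte[0]=E6: 3-byte lead. pending=2, acc=0x6
Byte[1]=B2: continuation. acc=(acc<<6)|0x32=0x1B2, pending=1
Byte[2]=8E: continuation. acc=(acc<<6)|0x0E=0x6C8E, pending=0

Answer: 0 0x6C8E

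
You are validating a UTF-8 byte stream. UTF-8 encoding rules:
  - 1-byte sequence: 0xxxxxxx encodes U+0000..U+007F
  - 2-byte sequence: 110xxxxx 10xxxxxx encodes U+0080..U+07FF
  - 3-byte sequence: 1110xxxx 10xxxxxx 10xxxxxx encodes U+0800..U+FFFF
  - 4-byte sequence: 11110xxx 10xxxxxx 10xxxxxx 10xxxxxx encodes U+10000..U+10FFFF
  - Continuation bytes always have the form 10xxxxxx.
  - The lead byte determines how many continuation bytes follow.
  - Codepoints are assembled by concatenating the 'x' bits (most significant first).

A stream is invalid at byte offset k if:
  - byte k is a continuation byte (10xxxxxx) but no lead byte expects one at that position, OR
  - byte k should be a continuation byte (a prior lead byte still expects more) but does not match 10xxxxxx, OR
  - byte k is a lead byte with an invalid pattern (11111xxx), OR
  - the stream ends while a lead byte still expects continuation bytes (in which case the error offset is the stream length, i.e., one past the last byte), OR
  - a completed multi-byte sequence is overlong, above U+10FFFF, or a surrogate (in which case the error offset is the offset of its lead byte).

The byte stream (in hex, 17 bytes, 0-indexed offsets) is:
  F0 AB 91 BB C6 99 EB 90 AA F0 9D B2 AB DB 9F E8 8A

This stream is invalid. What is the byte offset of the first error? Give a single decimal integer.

Answer: 17

Derivation:
Byte[0]=F0: 4-byte lead, need 3 cont bytes. acc=0x0
Byte[1]=AB: continuation. acc=(acc<<6)|0x2B=0x2B
Byte[2]=91: continuation. acc=(acc<<6)|0x11=0xAD1
Byte[3]=BB: continuation. acc=(acc<<6)|0x3B=0x2B47B
Completed: cp=U+2B47B (starts at byte 0)
Byte[4]=C6: 2-byte lead, need 1 cont bytes. acc=0x6
Byte[5]=99: continuation. acc=(acc<<6)|0x19=0x199
Completed: cp=U+0199 (starts at byte 4)
Byte[6]=EB: 3-byte lead, need 2 cont bytes. acc=0xB
Byte[7]=90: continuation. acc=(acc<<6)|0x10=0x2D0
Byte[8]=AA: continuation. acc=(acc<<6)|0x2A=0xB42A
Completed: cp=U+B42A (starts at byte 6)
Byte[9]=F0: 4-byte lead, need 3 cont bytes. acc=0x0
Byte[10]=9D: continuation. acc=(acc<<6)|0x1D=0x1D
Byte[11]=B2: continuation. acc=(acc<<6)|0x32=0x772
Byte[12]=AB: continuation. acc=(acc<<6)|0x2B=0x1DCAB
Completed: cp=U+1DCAB (starts at byte 9)
Byte[13]=DB: 2-byte lead, need 1 cont bytes. acc=0x1B
Byte[14]=9F: continuation. acc=(acc<<6)|0x1F=0x6DF
Completed: cp=U+06DF (starts at byte 13)
Byte[15]=E8: 3-byte lead, need 2 cont bytes. acc=0x8
Byte[16]=8A: continuation. acc=(acc<<6)|0x0A=0x20A
Byte[17]: stream ended, expected continuation. INVALID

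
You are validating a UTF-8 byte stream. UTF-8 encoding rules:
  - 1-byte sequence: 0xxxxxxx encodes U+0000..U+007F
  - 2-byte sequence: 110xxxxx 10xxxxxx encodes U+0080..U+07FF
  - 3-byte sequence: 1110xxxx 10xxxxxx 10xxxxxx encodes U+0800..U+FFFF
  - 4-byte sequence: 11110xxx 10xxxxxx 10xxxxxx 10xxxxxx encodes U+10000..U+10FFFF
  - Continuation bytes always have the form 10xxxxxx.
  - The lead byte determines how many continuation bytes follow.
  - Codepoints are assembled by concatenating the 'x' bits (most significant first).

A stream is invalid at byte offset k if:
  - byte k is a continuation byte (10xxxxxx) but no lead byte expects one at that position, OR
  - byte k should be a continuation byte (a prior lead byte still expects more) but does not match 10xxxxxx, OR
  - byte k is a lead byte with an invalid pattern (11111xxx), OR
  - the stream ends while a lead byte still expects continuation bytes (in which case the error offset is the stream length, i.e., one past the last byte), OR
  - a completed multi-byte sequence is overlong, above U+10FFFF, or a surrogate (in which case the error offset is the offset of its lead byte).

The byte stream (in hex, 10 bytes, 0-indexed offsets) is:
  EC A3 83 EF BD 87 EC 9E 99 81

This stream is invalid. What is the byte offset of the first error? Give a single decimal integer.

Answer: 9

Derivation:
Byte[0]=EC: 3-byte lead, need 2 cont bytes. acc=0xC
Byte[1]=A3: continuation. acc=(acc<<6)|0x23=0x323
Byte[2]=83: continuation. acc=(acc<<6)|0x03=0xC8C3
Completed: cp=U+C8C3 (starts at byte 0)
Byte[3]=EF: 3-byte lead, need 2 cont bytes. acc=0xF
Byte[4]=BD: continuation. acc=(acc<<6)|0x3D=0x3FD
Byte[5]=87: continuation. acc=(acc<<6)|0x07=0xFF47
Completed: cp=U+FF47 (starts at byte 3)
Byte[6]=EC: 3-byte lead, need 2 cont bytes. acc=0xC
Byte[7]=9E: continuation. acc=(acc<<6)|0x1E=0x31E
Byte[8]=99: continuation. acc=(acc<<6)|0x19=0xC799
Completed: cp=U+C799 (starts at byte 6)
Byte[9]=81: INVALID lead byte (not 0xxx/110x/1110/11110)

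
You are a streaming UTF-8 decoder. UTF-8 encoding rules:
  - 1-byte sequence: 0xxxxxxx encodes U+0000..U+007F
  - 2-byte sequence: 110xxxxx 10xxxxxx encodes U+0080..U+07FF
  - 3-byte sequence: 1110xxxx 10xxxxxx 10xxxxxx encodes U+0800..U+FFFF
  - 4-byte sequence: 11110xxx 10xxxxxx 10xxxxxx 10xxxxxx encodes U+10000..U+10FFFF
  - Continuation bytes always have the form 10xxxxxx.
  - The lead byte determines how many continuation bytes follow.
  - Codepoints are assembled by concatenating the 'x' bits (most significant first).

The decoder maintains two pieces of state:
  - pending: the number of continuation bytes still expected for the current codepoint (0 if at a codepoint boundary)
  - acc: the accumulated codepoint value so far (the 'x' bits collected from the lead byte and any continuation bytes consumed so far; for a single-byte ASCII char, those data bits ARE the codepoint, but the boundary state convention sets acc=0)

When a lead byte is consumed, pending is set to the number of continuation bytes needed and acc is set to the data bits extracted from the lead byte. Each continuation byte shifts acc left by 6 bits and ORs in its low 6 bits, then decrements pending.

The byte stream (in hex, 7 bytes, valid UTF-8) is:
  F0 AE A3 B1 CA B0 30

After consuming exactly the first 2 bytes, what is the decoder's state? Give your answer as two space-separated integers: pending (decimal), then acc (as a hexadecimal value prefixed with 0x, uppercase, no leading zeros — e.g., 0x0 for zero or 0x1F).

Byte[0]=F0: 4-byte lead. pending=3, acc=0x0
Byte[1]=AE: continuation. acc=(acc<<6)|0x2E=0x2E, pending=2

Answer: 2 0x2E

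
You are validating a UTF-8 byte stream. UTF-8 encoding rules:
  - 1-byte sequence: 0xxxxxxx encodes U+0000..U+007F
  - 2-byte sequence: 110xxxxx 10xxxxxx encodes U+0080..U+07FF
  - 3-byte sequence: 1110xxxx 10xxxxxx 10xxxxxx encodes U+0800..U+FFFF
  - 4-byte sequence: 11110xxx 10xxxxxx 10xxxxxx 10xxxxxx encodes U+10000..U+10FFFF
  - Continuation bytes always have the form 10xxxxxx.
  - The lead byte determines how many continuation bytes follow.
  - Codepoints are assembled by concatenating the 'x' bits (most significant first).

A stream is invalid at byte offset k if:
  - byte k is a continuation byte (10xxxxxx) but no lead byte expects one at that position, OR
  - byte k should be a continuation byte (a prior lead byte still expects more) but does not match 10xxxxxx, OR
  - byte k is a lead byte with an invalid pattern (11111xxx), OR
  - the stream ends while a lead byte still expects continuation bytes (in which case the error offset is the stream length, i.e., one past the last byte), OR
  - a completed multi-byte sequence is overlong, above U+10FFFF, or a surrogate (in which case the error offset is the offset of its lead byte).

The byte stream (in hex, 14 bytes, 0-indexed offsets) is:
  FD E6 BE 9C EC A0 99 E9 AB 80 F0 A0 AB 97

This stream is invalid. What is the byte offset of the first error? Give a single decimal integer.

Answer: 0

Derivation:
Byte[0]=FD: INVALID lead byte (not 0xxx/110x/1110/11110)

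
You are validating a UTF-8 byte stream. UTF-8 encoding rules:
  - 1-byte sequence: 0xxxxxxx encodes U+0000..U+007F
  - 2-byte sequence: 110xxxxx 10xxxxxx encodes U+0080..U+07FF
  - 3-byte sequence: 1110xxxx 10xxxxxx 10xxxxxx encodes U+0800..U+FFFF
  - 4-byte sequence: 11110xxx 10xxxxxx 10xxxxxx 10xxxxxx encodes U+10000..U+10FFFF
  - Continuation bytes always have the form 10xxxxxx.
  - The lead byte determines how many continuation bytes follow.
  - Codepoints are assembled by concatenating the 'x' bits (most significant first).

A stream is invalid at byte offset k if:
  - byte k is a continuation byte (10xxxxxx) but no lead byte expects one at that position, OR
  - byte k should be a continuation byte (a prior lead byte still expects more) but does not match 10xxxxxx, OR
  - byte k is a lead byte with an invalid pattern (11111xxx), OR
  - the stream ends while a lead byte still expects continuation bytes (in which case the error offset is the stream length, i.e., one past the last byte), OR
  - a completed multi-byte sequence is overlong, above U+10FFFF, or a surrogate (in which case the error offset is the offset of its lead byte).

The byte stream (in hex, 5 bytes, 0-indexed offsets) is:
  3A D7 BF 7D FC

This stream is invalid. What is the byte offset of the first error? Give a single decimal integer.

Byte[0]=3A: 1-byte ASCII. cp=U+003A
Byte[1]=D7: 2-byte lead, need 1 cont bytes. acc=0x17
Byte[2]=BF: continuation. acc=(acc<<6)|0x3F=0x5FF
Completed: cp=U+05FF (starts at byte 1)
Byte[3]=7D: 1-byte ASCII. cp=U+007D
Byte[4]=FC: INVALID lead byte (not 0xxx/110x/1110/11110)

Answer: 4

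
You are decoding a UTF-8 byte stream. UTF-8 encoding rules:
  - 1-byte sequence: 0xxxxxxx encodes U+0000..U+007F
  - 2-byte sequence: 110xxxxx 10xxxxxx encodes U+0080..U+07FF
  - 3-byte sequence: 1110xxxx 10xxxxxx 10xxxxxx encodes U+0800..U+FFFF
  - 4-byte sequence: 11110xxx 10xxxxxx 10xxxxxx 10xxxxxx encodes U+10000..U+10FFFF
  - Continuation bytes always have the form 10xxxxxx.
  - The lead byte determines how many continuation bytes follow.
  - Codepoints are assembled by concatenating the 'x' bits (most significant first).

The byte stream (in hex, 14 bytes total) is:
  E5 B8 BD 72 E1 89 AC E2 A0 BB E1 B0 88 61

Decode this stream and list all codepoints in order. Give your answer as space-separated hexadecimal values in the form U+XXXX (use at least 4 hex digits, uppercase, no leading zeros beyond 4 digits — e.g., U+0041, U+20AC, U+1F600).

Byte[0]=E5: 3-byte lead, need 2 cont bytes. acc=0x5
Byte[1]=B8: continuation. acc=(acc<<6)|0x38=0x178
Byte[2]=BD: continuation. acc=(acc<<6)|0x3D=0x5E3D
Completed: cp=U+5E3D (starts at byte 0)
Byte[3]=72: 1-byte ASCII. cp=U+0072
Byte[4]=E1: 3-byte lead, need 2 cont bytes. acc=0x1
Byte[5]=89: continuation. acc=(acc<<6)|0x09=0x49
Byte[6]=AC: continuation. acc=(acc<<6)|0x2C=0x126C
Completed: cp=U+126C (starts at byte 4)
Byte[7]=E2: 3-byte lead, need 2 cont bytes. acc=0x2
Byte[8]=A0: continuation. acc=(acc<<6)|0x20=0xA0
Byte[9]=BB: continuation. acc=(acc<<6)|0x3B=0x283B
Completed: cp=U+283B (starts at byte 7)
Byte[10]=E1: 3-byte lead, need 2 cont bytes. acc=0x1
Byte[11]=B0: continuation. acc=(acc<<6)|0x30=0x70
Byte[12]=88: continuation. acc=(acc<<6)|0x08=0x1C08
Completed: cp=U+1C08 (starts at byte 10)
Byte[13]=61: 1-byte ASCII. cp=U+0061

Answer: U+5E3D U+0072 U+126C U+283B U+1C08 U+0061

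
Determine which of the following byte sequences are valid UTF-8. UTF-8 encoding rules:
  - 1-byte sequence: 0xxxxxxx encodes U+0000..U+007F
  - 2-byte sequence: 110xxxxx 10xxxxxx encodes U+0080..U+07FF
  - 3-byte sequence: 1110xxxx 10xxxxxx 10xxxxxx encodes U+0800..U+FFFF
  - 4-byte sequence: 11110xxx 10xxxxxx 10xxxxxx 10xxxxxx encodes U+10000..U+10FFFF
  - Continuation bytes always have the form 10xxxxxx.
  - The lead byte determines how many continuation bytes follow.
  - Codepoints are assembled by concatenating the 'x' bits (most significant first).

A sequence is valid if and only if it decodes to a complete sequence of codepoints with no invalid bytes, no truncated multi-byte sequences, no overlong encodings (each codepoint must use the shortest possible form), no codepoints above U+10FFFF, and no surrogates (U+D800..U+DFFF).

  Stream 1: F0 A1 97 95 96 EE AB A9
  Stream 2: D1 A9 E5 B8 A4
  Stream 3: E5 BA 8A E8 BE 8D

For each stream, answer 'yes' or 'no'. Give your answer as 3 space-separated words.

Answer: no yes yes

Derivation:
Stream 1: error at byte offset 4. INVALID
Stream 2: decodes cleanly. VALID
Stream 3: decodes cleanly. VALID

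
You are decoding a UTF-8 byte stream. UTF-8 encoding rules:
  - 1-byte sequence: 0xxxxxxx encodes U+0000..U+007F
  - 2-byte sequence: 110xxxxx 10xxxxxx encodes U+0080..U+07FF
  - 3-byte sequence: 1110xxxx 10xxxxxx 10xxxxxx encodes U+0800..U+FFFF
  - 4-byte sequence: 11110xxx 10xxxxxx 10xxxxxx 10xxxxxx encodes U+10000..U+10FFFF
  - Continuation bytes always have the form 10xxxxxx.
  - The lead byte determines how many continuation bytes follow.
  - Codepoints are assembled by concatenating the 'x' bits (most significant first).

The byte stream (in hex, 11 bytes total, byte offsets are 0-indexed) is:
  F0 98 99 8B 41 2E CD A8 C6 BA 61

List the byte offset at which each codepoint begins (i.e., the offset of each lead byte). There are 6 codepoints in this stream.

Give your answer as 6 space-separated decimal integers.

Byte[0]=F0: 4-byte lead, need 3 cont bytes. acc=0x0
Byte[1]=98: continuation. acc=(acc<<6)|0x18=0x18
Byte[2]=99: continuation. acc=(acc<<6)|0x19=0x619
Byte[3]=8B: continuation. acc=(acc<<6)|0x0B=0x1864B
Completed: cp=U+1864B (starts at byte 0)
Byte[4]=41: 1-byte ASCII. cp=U+0041
Byte[5]=2E: 1-byte ASCII. cp=U+002E
Byte[6]=CD: 2-byte lead, need 1 cont bytes. acc=0xD
Byte[7]=A8: continuation. acc=(acc<<6)|0x28=0x368
Completed: cp=U+0368 (starts at byte 6)
Byte[8]=C6: 2-byte lead, need 1 cont bytes. acc=0x6
Byte[9]=BA: continuation. acc=(acc<<6)|0x3A=0x1BA
Completed: cp=U+01BA (starts at byte 8)
Byte[10]=61: 1-byte ASCII. cp=U+0061

Answer: 0 4 5 6 8 10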